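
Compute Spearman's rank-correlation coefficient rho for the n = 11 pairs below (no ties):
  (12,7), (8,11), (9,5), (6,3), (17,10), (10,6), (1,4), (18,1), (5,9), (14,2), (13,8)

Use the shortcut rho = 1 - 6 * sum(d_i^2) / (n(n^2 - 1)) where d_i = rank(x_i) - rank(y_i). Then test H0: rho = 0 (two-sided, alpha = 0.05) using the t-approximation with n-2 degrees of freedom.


Step 1: Rank x and y separately (midranks; no ties here).
rank(x): 12->7, 8->4, 9->5, 6->3, 17->10, 10->6, 1->1, 18->11, 5->2, 14->9, 13->8
rank(y): 7->7, 11->11, 5->5, 3->3, 10->10, 6->6, 4->4, 1->1, 9->9, 2->2, 8->8
Step 2: d_i = R_x(i) - R_y(i); compute d_i^2.
  (7-7)^2=0, (4-11)^2=49, (5-5)^2=0, (3-3)^2=0, (10-10)^2=0, (6-6)^2=0, (1-4)^2=9, (11-1)^2=100, (2-9)^2=49, (9-2)^2=49, (8-8)^2=0
sum(d^2) = 256.
Step 3: rho = 1 - 6*256 / (11*(11^2 - 1)) = 1 - 1536/1320 = -0.163636.
Step 4: Under H0, t = rho * sqrt((n-2)/(1-rho^2)) = -0.4976 ~ t(9).
Step 5: Two-sided p-value from the t-distribution with 9 df = 0.630685.
Step 6: alpha = 0.05. fail to reject H0.

rho = -0.1636, p = 0.630685, fail to reject H0 at alpha = 0.05.


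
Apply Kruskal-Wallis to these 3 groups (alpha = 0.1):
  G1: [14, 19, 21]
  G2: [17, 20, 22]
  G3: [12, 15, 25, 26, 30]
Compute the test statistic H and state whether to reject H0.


Step 1: Combine all N = 11 observations and assign midranks.
sorted (value, group, rank): (12,G3,1), (14,G1,2), (15,G3,3), (17,G2,4), (19,G1,5), (20,G2,6), (21,G1,7), (22,G2,8), (25,G3,9), (26,G3,10), (30,G3,11)
Step 2: Sum ranks within each group.
R_1 = 14 (n_1 = 3)
R_2 = 18 (n_2 = 3)
R_3 = 34 (n_3 = 5)
Step 3: H = 12/(N(N+1)) * sum(R_i^2/n_i) - 3(N+1)
     = 12/(11*12) * (14^2/3 + 18^2/3 + 34^2/5) - 3*12
     = 0.090909 * 404.533 - 36
     = 0.775758.
Step 4: No ties, so H is used without correction.
Step 5: Under H0, H ~ chi^2(2); p-value = 0.678495.
Step 6: alpha = 0.1. fail to reject H0.

H = 0.7758, df = 2, p = 0.678495, fail to reject H0.


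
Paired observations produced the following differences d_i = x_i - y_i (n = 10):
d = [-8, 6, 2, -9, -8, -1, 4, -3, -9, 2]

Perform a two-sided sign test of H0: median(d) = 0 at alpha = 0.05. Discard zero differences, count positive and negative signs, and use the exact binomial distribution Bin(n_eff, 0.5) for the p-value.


Step 1: Discard zero differences. Original n = 10; n_eff = number of nonzero differences = 10.
Nonzero differences (with sign): -8, +6, +2, -9, -8, -1, +4, -3, -9, +2
Step 2: Count signs: positive = 4, negative = 6.
Step 3: Under H0: P(positive) = 0.5, so the number of positives S ~ Bin(10, 0.5).
Step 4: Two-sided exact p-value = sum of Bin(10,0.5) probabilities at or below the observed probability = 0.753906.
Step 5: alpha = 0.05. fail to reject H0.

n_eff = 10, pos = 4, neg = 6, p = 0.753906, fail to reject H0.


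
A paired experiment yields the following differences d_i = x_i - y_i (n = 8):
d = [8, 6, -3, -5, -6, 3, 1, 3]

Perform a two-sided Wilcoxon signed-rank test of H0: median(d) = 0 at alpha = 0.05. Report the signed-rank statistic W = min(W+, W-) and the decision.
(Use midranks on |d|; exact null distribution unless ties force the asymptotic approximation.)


Step 1: Drop any zero differences (none here) and take |d_i|.
|d| = [8, 6, 3, 5, 6, 3, 1, 3]
Step 2: Midrank |d_i| (ties get averaged ranks).
ranks: |8|->8, |6|->6.5, |3|->3, |5|->5, |6|->6.5, |3|->3, |1|->1, |3|->3
Step 3: Attach original signs; sum ranks with positive sign and with negative sign.
W+ = 8 + 6.5 + 3 + 1 + 3 = 21.5
W- = 3 + 5 + 6.5 = 14.5
(Check: W+ + W- = 36 should equal n(n+1)/2 = 36.)
Step 4: Test statistic W = min(W+, W-) = 14.5.
Step 5: Ties in |d|, so use the tie-corrected normal approximation.
        E[W] = n(n+1)/4 = 8*9/4 = 18.
        Tie groups: |d|=3 (t=3), |d|=6 (t=2); sum(t^3 - t) = 30.
        Var[W] = n(n+1)(2n+1)/24 - sum(t^3-t)/48 = 1224/24 - 30/48 = 50.375.
        z = (W - E[W]) / sqrt(Var[W]) = (14.5 - 18) / 7.0975 = -0.4931.
        Two-sided p = 2*Phi(z) = 0.621921.
Step 6: alpha = 0.05. fail to reject H0.

W+ = 21.5, W- = 14.5, W = min = 14.5, p = 0.621921, fail to reject H0.


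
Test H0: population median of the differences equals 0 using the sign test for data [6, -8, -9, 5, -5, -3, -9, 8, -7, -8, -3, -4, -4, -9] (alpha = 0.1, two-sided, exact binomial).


Step 1: Discard zero differences. Original n = 14; n_eff = number of nonzero differences = 14.
Nonzero differences (with sign): +6, -8, -9, +5, -5, -3, -9, +8, -7, -8, -3, -4, -4, -9
Step 2: Count signs: positive = 3, negative = 11.
Step 3: Under H0: P(positive) = 0.5, so the number of positives S ~ Bin(14, 0.5).
Step 4: Two-sided exact p-value = sum of Bin(14,0.5) probabilities at or below the observed probability = 0.057373.
Step 5: alpha = 0.1. reject H0.

n_eff = 14, pos = 3, neg = 11, p = 0.057373, reject H0.


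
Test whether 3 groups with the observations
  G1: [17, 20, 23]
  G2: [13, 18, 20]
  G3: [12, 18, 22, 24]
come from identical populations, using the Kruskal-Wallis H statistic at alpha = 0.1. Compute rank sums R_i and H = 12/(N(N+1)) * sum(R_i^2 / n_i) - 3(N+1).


Step 1: Combine all N = 10 observations and assign midranks.
sorted (value, group, rank): (12,G3,1), (13,G2,2), (17,G1,3), (18,G2,4.5), (18,G3,4.5), (20,G1,6.5), (20,G2,6.5), (22,G3,8), (23,G1,9), (24,G3,10)
Step 2: Sum ranks within each group.
R_1 = 18.5 (n_1 = 3)
R_2 = 13 (n_2 = 3)
R_3 = 23.5 (n_3 = 4)
Step 3: H = 12/(N(N+1)) * sum(R_i^2/n_i) - 3(N+1)
     = 12/(10*11) * (18.5^2/3 + 13^2/3 + 23.5^2/4) - 3*11
     = 0.109091 * 308.479 - 33
     = 0.652273.
Step 4: Ties present; correction factor C = 1 - 12/(10^3 - 10) = 0.987879. Corrected H = 0.652273 / 0.987879 = 0.660276.
Step 5: Under H0, H ~ chi^2(2); p-value = 0.718825.
Step 6: alpha = 0.1. fail to reject H0.

H = 0.6603, df = 2, p = 0.718825, fail to reject H0.


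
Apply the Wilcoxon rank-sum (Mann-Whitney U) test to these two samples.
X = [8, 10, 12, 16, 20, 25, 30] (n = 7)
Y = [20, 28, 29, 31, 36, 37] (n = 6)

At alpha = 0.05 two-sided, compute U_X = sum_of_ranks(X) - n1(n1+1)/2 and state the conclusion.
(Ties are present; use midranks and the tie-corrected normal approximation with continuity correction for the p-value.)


Step 1: Combine and sort all 13 observations; assign midranks.
sorted (value, group): (8,X), (10,X), (12,X), (16,X), (20,X), (20,Y), (25,X), (28,Y), (29,Y), (30,X), (31,Y), (36,Y), (37,Y)
ranks: 8->1, 10->2, 12->3, 16->4, 20->5.5, 20->5.5, 25->7, 28->8, 29->9, 30->10, 31->11, 36->12, 37->13
Step 2: Rank sum for X: R1 = 1 + 2 + 3 + 4 + 5.5 + 7 + 10 = 32.5.
Step 3: U_X = R1 - n1(n1+1)/2 = 32.5 - 7*8/2 = 32.5 - 28 = 4.5.
       U_Y = n1*n2 - U_X = 42 - 4.5 = 37.5.
Step 4: Ties are present, so use the tie-corrected normal approximation (with continuity correction) for the p-value.
Step 5: p-value = 0.022087; compare to alpha = 0.05. reject H0.

U_X = 4.5, p = 0.022087, reject H0 at alpha = 0.05.


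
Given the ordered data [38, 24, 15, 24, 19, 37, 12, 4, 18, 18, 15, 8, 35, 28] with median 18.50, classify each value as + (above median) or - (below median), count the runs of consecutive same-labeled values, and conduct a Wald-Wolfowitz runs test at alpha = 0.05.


Step 1: Compute median = 18.50; label A = above, B = below.
Labels in order: AABAAABBBBBBAA  (n_A = 7, n_B = 7)
Step 2: Count runs R = 5.
Step 3: Under H0 (random ordering), E[R] = 2*n_A*n_B/(n_A+n_B) + 1 = 2*7*7/14 + 1 = 8.0000.
        Var[R] = 2*n_A*n_B*(2*n_A*n_B - n_A - n_B) / ((n_A+n_B)^2 * (n_A+n_B-1)) = 8232/2548 = 3.2308.
        SD[R] = 1.7974.
Step 4: Continuity-corrected z = (R + 0.5 - E[R]) / SD[R] = (5 + 0.5 - 8.0000) / 1.7974 = -1.3909.
Step 5: Two-sided p-value via normal approximation = 2*(1 - Phi(|z|)) = 0.164264.
Step 6: alpha = 0.05. fail to reject H0.

R = 5, z = -1.3909, p = 0.164264, fail to reject H0.


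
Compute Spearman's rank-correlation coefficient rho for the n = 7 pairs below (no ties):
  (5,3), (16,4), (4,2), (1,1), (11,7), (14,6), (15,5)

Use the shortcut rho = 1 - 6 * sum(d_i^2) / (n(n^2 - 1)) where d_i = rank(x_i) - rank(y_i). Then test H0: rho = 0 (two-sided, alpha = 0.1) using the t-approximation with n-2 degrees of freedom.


Step 1: Rank x and y separately (midranks; no ties here).
rank(x): 5->3, 16->7, 4->2, 1->1, 11->4, 14->5, 15->6
rank(y): 3->3, 4->4, 2->2, 1->1, 7->7, 6->6, 5->5
Step 2: d_i = R_x(i) - R_y(i); compute d_i^2.
  (3-3)^2=0, (7-4)^2=9, (2-2)^2=0, (1-1)^2=0, (4-7)^2=9, (5-6)^2=1, (6-5)^2=1
sum(d^2) = 20.
Step 3: rho = 1 - 6*20 / (7*(7^2 - 1)) = 1 - 120/336 = 0.642857.
Step 4: Under H0, t = rho * sqrt((n-2)/(1-rho^2)) = 1.8766 ~ t(5).
Step 5: Two-sided p-value from the t-distribution with 5 df = 0.119392.
Step 6: alpha = 0.1. fail to reject H0.

rho = 0.6429, p = 0.119392, fail to reject H0 at alpha = 0.1.


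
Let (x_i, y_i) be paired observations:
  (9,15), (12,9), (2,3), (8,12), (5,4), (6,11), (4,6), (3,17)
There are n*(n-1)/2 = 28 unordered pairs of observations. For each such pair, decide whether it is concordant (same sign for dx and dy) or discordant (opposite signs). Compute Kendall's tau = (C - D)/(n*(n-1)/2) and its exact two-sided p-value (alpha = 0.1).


Step 1: Enumerate the 28 unordered pairs (i,j) with i<j and classify each by sign(x_j-x_i) * sign(y_j-y_i).
  (1,2):dx=+3,dy=-6->D; (1,3):dx=-7,dy=-12->C; (1,4):dx=-1,dy=-3->C; (1,5):dx=-4,dy=-11->C
  (1,6):dx=-3,dy=-4->C; (1,7):dx=-5,dy=-9->C; (1,8):dx=-6,dy=+2->D; (2,3):dx=-10,dy=-6->C
  (2,4):dx=-4,dy=+3->D; (2,5):dx=-7,dy=-5->C; (2,6):dx=-6,dy=+2->D; (2,7):dx=-8,dy=-3->C
  (2,8):dx=-9,dy=+8->D; (3,4):dx=+6,dy=+9->C; (3,5):dx=+3,dy=+1->C; (3,6):dx=+4,dy=+8->C
  (3,7):dx=+2,dy=+3->C; (3,8):dx=+1,dy=+14->C; (4,5):dx=-3,dy=-8->C; (4,6):dx=-2,dy=-1->C
  (4,7):dx=-4,dy=-6->C; (4,8):dx=-5,dy=+5->D; (5,6):dx=+1,dy=+7->C; (5,7):dx=-1,dy=+2->D
  (5,8):dx=-2,dy=+13->D; (6,7):dx=-2,dy=-5->C; (6,8):dx=-3,dy=+6->D; (7,8):dx=-1,dy=+11->D
Step 2: C = 18, D = 10, total pairs = 28.
Step 3: tau = (C - D)/(n(n-1)/2) = (18 - 10)/28 = 0.285714.
Step 4: Exact two-sided p-value (enumerate n! = 40320 permutations of y under H0): p = 0.398760.
Step 5: alpha = 0.1. fail to reject H0.

tau_b = 0.2857 (C=18, D=10), p = 0.398760, fail to reject H0.


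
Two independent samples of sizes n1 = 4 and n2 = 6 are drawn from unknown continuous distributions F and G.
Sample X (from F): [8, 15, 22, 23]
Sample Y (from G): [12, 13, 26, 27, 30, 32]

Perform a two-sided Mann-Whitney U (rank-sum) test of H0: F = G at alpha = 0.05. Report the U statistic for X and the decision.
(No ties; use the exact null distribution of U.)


Step 1: Combine and sort all 10 observations; assign midranks.
sorted (value, group): (8,X), (12,Y), (13,Y), (15,X), (22,X), (23,X), (26,Y), (27,Y), (30,Y), (32,Y)
ranks: 8->1, 12->2, 13->3, 15->4, 22->5, 23->6, 26->7, 27->8, 30->9, 32->10
Step 2: Rank sum for X: R1 = 1 + 4 + 5 + 6 = 16.
Step 3: U_X = R1 - n1(n1+1)/2 = 16 - 4*5/2 = 16 - 10 = 6.
       U_Y = n1*n2 - U_X = 24 - 6 = 18.
Step 4: No ties, so the exact null distribution of U (based on enumerating the C(10,4) = 210 equally likely rank assignments) gives the two-sided p-value.
Step 5: p-value = 0.257143; compare to alpha = 0.05. fail to reject H0.

U_X = 6, p = 0.257143, fail to reject H0 at alpha = 0.05.


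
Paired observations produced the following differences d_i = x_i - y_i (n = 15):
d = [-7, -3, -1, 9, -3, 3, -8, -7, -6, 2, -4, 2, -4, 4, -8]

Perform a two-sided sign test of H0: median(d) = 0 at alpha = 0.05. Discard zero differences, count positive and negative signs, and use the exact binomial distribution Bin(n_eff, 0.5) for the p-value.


Step 1: Discard zero differences. Original n = 15; n_eff = number of nonzero differences = 15.
Nonzero differences (with sign): -7, -3, -1, +9, -3, +3, -8, -7, -6, +2, -4, +2, -4, +4, -8
Step 2: Count signs: positive = 5, negative = 10.
Step 3: Under H0: P(positive) = 0.5, so the number of positives S ~ Bin(15, 0.5).
Step 4: Two-sided exact p-value = sum of Bin(15,0.5) probabilities at or below the observed probability = 0.301758.
Step 5: alpha = 0.05. fail to reject H0.

n_eff = 15, pos = 5, neg = 10, p = 0.301758, fail to reject H0.


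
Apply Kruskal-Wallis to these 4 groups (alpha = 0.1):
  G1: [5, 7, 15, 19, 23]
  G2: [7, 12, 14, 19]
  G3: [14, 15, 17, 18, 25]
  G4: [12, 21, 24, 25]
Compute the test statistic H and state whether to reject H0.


Step 1: Combine all N = 18 observations and assign midranks.
sorted (value, group, rank): (5,G1,1), (7,G1,2.5), (7,G2,2.5), (12,G2,4.5), (12,G4,4.5), (14,G2,6.5), (14,G3,6.5), (15,G1,8.5), (15,G3,8.5), (17,G3,10), (18,G3,11), (19,G1,12.5), (19,G2,12.5), (21,G4,14), (23,G1,15), (24,G4,16), (25,G3,17.5), (25,G4,17.5)
Step 2: Sum ranks within each group.
R_1 = 39.5 (n_1 = 5)
R_2 = 26 (n_2 = 4)
R_3 = 53.5 (n_3 = 5)
R_4 = 52 (n_4 = 4)
Step 3: H = 12/(N(N+1)) * sum(R_i^2/n_i) - 3(N+1)
     = 12/(18*19) * (39.5^2/5 + 26^2/4 + 53.5^2/5 + 52^2/4) - 3*19
     = 0.035088 * 1729.5 - 57
     = 3.684211.
Step 4: Ties present; correction factor C = 1 - 36/(18^3 - 18) = 0.993808. Corrected H = 3.684211 / 0.993808 = 3.707165.
Step 5: Under H0, H ~ chi^2(3); p-value = 0.294871.
Step 6: alpha = 0.1. fail to reject H0.

H = 3.7072, df = 3, p = 0.294871, fail to reject H0.


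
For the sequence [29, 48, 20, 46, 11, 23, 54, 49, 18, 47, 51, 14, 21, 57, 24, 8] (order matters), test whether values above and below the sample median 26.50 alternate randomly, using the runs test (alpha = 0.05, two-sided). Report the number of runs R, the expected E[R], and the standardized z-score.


Step 1: Compute median = 26.50; label A = above, B = below.
Labels in order: AABABBAABAABBABB  (n_A = 8, n_B = 8)
Step 2: Count runs R = 10.
Step 3: Under H0 (random ordering), E[R] = 2*n_A*n_B/(n_A+n_B) + 1 = 2*8*8/16 + 1 = 9.0000.
        Var[R] = 2*n_A*n_B*(2*n_A*n_B - n_A - n_B) / ((n_A+n_B)^2 * (n_A+n_B-1)) = 14336/3840 = 3.7333.
        SD[R] = 1.9322.
Step 4: Continuity-corrected z = (R - 0.5 - E[R]) / SD[R] = (10 - 0.5 - 9.0000) / 1.9322 = 0.2588.
Step 5: Two-sided p-value via normal approximation = 2*(1 - Phi(|z|)) = 0.795809.
Step 6: alpha = 0.05. fail to reject H0.

R = 10, z = 0.2588, p = 0.795809, fail to reject H0.


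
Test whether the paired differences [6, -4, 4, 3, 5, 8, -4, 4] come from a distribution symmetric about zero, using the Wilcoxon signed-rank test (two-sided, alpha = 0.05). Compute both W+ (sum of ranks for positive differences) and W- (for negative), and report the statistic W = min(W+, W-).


Step 1: Drop any zero differences (none here) and take |d_i|.
|d| = [6, 4, 4, 3, 5, 8, 4, 4]
Step 2: Midrank |d_i| (ties get averaged ranks).
ranks: |6|->7, |4|->3.5, |4|->3.5, |3|->1, |5|->6, |8|->8, |4|->3.5, |4|->3.5
Step 3: Attach original signs; sum ranks with positive sign and with negative sign.
W+ = 7 + 3.5 + 1 + 6 + 8 + 3.5 = 29
W- = 3.5 + 3.5 = 7
(Check: W+ + W- = 36 should equal n(n+1)/2 = 36.)
Step 4: Test statistic W = min(W+, W-) = 7.
Step 5: Ties in |d|, so use the tie-corrected normal approximation.
        E[W] = n(n+1)/4 = 8*9/4 = 18.
        Tie groups: |d|=4 (t=4); sum(t^3 - t) = 60.
        Var[W] = n(n+1)(2n+1)/24 - sum(t^3-t)/48 = 1224/24 - 60/48 = 49.75.
        z = (W - E[W]) / sqrt(Var[W]) = (7 - 18) / 7.0534 = -1.5595.
        Two-sided p = 2*Phi(z) = 0.118869.
Step 6: alpha = 0.05. fail to reject H0.

W+ = 29, W- = 7, W = min = 7, p = 0.118869, fail to reject H0.


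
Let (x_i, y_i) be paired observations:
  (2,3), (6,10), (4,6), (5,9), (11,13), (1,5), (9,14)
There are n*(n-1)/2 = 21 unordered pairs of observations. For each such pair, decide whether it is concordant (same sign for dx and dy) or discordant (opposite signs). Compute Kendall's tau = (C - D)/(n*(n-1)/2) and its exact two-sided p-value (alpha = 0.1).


Step 1: Enumerate the 21 unordered pairs (i,j) with i<j and classify each by sign(x_j-x_i) * sign(y_j-y_i).
  (1,2):dx=+4,dy=+7->C; (1,3):dx=+2,dy=+3->C; (1,4):dx=+3,dy=+6->C; (1,5):dx=+9,dy=+10->C
  (1,6):dx=-1,dy=+2->D; (1,7):dx=+7,dy=+11->C; (2,3):dx=-2,dy=-4->C; (2,4):dx=-1,dy=-1->C
  (2,5):dx=+5,dy=+3->C; (2,6):dx=-5,dy=-5->C; (2,7):dx=+3,dy=+4->C; (3,4):dx=+1,dy=+3->C
  (3,5):dx=+7,dy=+7->C; (3,6):dx=-3,dy=-1->C; (3,7):dx=+5,dy=+8->C; (4,5):dx=+6,dy=+4->C
  (4,6):dx=-4,dy=-4->C; (4,7):dx=+4,dy=+5->C; (5,6):dx=-10,dy=-8->C; (5,7):dx=-2,dy=+1->D
  (6,7):dx=+8,dy=+9->C
Step 2: C = 19, D = 2, total pairs = 21.
Step 3: tau = (C - D)/(n(n-1)/2) = (19 - 2)/21 = 0.809524.
Step 4: Exact two-sided p-value (enumerate n! = 5040 permutations of y under H0): p = 0.010714.
Step 5: alpha = 0.1. reject H0.

tau_b = 0.8095 (C=19, D=2), p = 0.010714, reject H0.


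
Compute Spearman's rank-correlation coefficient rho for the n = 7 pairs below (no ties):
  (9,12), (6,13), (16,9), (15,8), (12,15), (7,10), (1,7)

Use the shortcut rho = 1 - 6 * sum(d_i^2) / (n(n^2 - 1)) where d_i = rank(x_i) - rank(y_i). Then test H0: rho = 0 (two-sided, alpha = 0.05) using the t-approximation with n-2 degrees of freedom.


Step 1: Rank x and y separately (midranks; no ties here).
rank(x): 9->4, 6->2, 16->7, 15->6, 12->5, 7->3, 1->1
rank(y): 12->5, 13->6, 9->3, 8->2, 15->7, 10->4, 7->1
Step 2: d_i = R_x(i) - R_y(i); compute d_i^2.
  (4-5)^2=1, (2-6)^2=16, (7-3)^2=16, (6-2)^2=16, (5-7)^2=4, (3-4)^2=1, (1-1)^2=0
sum(d^2) = 54.
Step 3: rho = 1 - 6*54 / (7*(7^2 - 1)) = 1 - 324/336 = 0.035714.
Step 4: Under H0, t = rho * sqrt((n-2)/(1-rho^2)) = 0.0799 ~ t(5).
Step 5: Two-sided p-value from the t-distribution with 5 df = 0.939408.
Step 6: alpha = 0.05. fail to reject H0.

rho = 0.0357, p = 0.939408, fail to reject H0 at alpha = 0.05.


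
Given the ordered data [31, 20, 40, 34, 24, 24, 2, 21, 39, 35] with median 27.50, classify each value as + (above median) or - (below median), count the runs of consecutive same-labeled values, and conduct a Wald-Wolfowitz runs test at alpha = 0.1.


Step 1: Compute median = 27.50; label A = above, B = below.
Labels in order: ABAABBBBAA  (n_A = 5, n_B = 5)
Step 2: Count runs R = 5.
Step 3: Under H0 (random ordering), E[R] = 2*n_A*n_B/(n_A+n_B) + 1 = 2*5*5/10 + 1 = 6.0000.
        Var[R] = 2*n_A*n_B*(2*n_A*n_B - n_A - n_B) / ((n_A+n_B)^2 * (n_A+n_B-1)) = 2000/900 = 2.2222.
        SD[R] = 1.4907.
Step 4: Continuity-corrected z = (R + 0.5 - E[R]) / SD[R] = (5 + 0.5 - 6.0000) / 1.4907 = -0.3354.
Step 5: Two-sided p-value via normal approximation = 2*(1 - Phi(|z|)) = 0.737316.
Step 6: alpha = 0.1. fail to reject H0.

R = 5, z = -0.3354, p = 0.737316, fail to reject H0.


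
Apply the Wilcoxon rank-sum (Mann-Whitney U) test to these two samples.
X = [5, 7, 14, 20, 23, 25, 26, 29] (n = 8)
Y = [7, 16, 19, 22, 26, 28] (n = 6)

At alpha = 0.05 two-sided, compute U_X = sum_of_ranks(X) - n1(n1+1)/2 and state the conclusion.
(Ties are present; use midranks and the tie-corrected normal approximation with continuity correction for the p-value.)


Step 1: Combine and sort all 14 observations; assign midranks.
sorted (value, group): (5,X), (7,X), (7,Y), (14,X), (16,Y), (19,Y), (20,X), (22,Y), (23,X), (25,X), (26,X), (26,Y), (28,Y), (29,X)
ranks: 5->1, 7->2.5, 7->2.5, 14->4, 16->5, 19->6, 20->7, 22->8, 23->9, 25->10, 26->11.5, 26->11.5, 28->13, 29->14
Step 2: Rank sum for X: R1 = 1 + 2.5 + 4 + 7 + 9 + 10 + 11.5 + 14 = 59.
Step 3: U_X = R1 - n1(n1+1)/2 = 59 - 8*9/2 = 59 - 36 = 23.
       U_Y = n1*n2 - U_X = 48 - 23 = 25.
Step 4: Ties are present, so use the tie-corrected normal approximation (with continuity correction) for the p-value.
Step 5: p-value = 0.948419; compare to alpha = 0.05. fail to reject H0.

U_X = 23, p = 0.948419, fail to reject H0 at alpha = 0.05.


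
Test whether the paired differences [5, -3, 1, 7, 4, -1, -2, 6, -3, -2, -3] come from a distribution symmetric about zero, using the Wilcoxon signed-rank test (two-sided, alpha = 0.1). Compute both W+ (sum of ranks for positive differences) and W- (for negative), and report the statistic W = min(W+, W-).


Step 1: Drop any zero differences (none here) and take |d_i|.
|d| = [5, 3, 1, 7, 4, 1, 2, 6, 3, 2, 3]
Step 2: Midrank |d_i| (ties get averaged ranks).
ranks: |5|->9, |3|->6, |1|->1.5, |7|->11, |4|->8, |1|->1.5, |2|->3.5, |6|->10, |3|->6, |2|->3.5, |3|->6
Step 3: Attach original signs; sum ranks with positive sign and with negative sign.
W+ = 9 + 1.5 + 11 + 8 + 10 = 39.5
W- = 6 + 1.5 + 3.5 + 6 + 3.5 + 6 = 26.5
(Check: W+ + W- = 66 should equal n(n+1)/2 = 66.)
Step 4: Test statistic W = min(W+, W-) = 26.5.
Step 5: Ties in |d|, so use the tie-corrected normal approximation.
        E[W] = n(n+1)/4 = 11*12/4 = 33.
        Tie groups: |d|=1 (t=2), |d|=2 (t=2), |d|=3 (t=3); sum(t^3 - t) = 36.
        Var[W] = n(n+1)(2n+1)/24 - sum(t^3-t)/48 = 3036/24 - 36/48 = 125.75.
        z = (W - E[W]) / sqrt(Var[W]) = (26.5 - 33) / 11.2138 = -0.5796.
        Two-sided p = 2*Phi(z) = 0.562157.
Step 6: alpha = 0.1. fail to reject H0.

W+ = 39.5, W- = 26.5, W = min = 26.5, p = 0.562157, fail to reject H0.


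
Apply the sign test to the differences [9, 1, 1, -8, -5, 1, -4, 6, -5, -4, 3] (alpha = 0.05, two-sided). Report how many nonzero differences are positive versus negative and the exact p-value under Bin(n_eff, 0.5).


Step 1: Discard zero differences. Original n = 11; n_eff = number of nonzero differences = 11.
Nonzero differences (with sign): +9, +1, +1, -8, -5, +1, -4, +6, -5, -4, +3
Step 2: Count signs: positive = 6, negative = 5.
Step 3: Under H0: P(positive) = 0.5, so the number of positives S ~ Bin(11, 0.5).
Step 4: Two-sided exact p-value = sum of Bin(11,0.5) probabilities at or below the observed probability = 1.000000.
Step 5: alpha = 0.05. fail to reject H0.

n_eff = 11, pos = 6, neg = 5, p = 1.000000, fail to reject H0.


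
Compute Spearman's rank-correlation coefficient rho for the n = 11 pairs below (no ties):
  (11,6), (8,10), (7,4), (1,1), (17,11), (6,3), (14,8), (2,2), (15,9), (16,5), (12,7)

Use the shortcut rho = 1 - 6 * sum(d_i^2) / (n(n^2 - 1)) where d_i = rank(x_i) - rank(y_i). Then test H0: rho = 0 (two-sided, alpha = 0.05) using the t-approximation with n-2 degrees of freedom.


Step 1: Rank x and y separately (midranks; no ties here).
rank(x): 11->6, 8->5, 7->4, 1->1, 17->11, 6->3, 14->8, 2->2, 15->9, 16->10, 12->7
rank(y): 6->6, 10->10, 4->4, 1->1, 11->11, 3->3, 8->8, 2->2, 9->9, 5->5, 7->7
Step 2: d_i = R_x(i) - R_y(i); compute d_i^2.
  (6-6)^2=0, (5-10)^2=25, (4-4)^2=0, (1-1)^2=0, (11-11)^2=0, (3-3)^2=0, (8-8)^2=0, (2-2)^2=0, (9-9)^2=0, (10-5)^2=25, (7-7)^2=0
sum(d^2) = 50.
Step 3: rho = 1 - 6*50 / (11*(11^2 - 1)) = 1 - 300/1320 = 0.772727.
Step 4: Under H0, t = rho * sqrt((n-2)/(1-rho^2)) = 3.6522 ~ t(9).
Step 5: Two-sided p-value from the t-distribution with 9 df = 0.005299.
Step 6: alpha = 0.05. reject H0.

rho = 0.7727, p = 0.005299, reject H0 at alpha = 0.05.


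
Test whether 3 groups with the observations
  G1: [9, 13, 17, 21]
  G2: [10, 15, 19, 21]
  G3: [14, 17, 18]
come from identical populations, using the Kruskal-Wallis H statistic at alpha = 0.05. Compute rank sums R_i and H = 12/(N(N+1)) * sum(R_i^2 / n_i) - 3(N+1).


Step 1: Combine all N = 11 observations and assign midranks.
sorted (value, group, rank): (9,G1,1), (10,G2,2), (13,G1,3), (14,G3,4), (15,G2,5), (17,G1,6.5), (17,G3,6.5), (18,G3,8), (19,G2,9), (21,G1,10.5), (21,G2,10.5)
Step 2: Sum ranks within each group.
R_1 = 21 (n_1 = 4)
R_2 = 26.5 (n_2 = 4)
R_3 = 18.5 (n_3 = 3)
Step 3: H = 12/(N(N+1)) * sum(R_i^2/n_i) - 3(N+1)
     = 12/(11*12) * (21^2/4 + 26.5^2/4 + 18.5^2/3) - 3*12
     = 0.090909 * 399.896 - 36
     = 0.354167.
Step 4: Ties present; correction factor C = 1 - 12/(11^3 - 11) = 0.990909. Corrected H = 0.354167 / 0.990909 = 0.357416.
Step 5: Under H0, H ~ chi^2(2); p-value = 0.836350.
Step 6: alpha = 0.05. fail to reject H0.

H = 0.3574, df = 2, p = 0.836350, fail to reject H0.


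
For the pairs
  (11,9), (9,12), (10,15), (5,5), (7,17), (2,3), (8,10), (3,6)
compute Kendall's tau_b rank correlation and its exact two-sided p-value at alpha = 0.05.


Step 1: Enumerate the 28 unordered pairs (i,j) with i<j and classify each by sign(x_j-x_i) * sign(y_j-y_i).
  (1,2):dx=-2,dy=+3->D; (1,3):dx=-1,dy=+6->D; (1,4):dx=-6,dy=-4->C; (1,5):dx=-4,dy=+8->D
  (1,6):dx=-9,dy=-6->C; (1,7):dx=-3,dy=+1->D; (1,8):dx=-8,dy=-3->C; (2,3):dx=+1,dy=+3->C
  (2,4):dx=-4,dy=-7->C; (2,5):dx=-2,dy=+5->D; (2,6):dx=-7,dy=-9->C; (2,7):dx=-1,dy=-2->C
  (2,8):dx=-6,dy=-6->C; (3,4):dx=-5,dy=-10->C; (3,5):dx=-3,dy=+2->D; (3,6):dx=-8,dy=-12->C
  (3,7):dx=-2,dy=-5->C; (3,8):dx=-7,dy=-9->C; (4,5):dx=+2,dy=+12->C; (4,6):dx=-3,dy=-2->C
  (4,7):dx=+3,dy=+5->C; (4,8):dx=-2,dy=+1->D; (5,6):dx=-5,dy=-14->C; (5,7):dx=+1,dy=-7->D
  (5,8):dx=-4,dy=-11->C; (6,7):dx=+6,dy=+7->C; (6,8):dx=+1,dy=+3->C; (7,8):dx=-5,dy=-4->C
Step 2: C = 20, D = 8, total pairs = 28.
Step 3: tau = (C - D)/(n(n-1)/2) = (20 - 8)/28 = 0.428571.
Step 4: Exact two-sided p-value (enumerate n! = 40320 permutations of y under H0): p = 0.178869.
Step 5: alpha = 0.05. fail to reject H0.

tau_b = 0.4286 (C=20, D=8), p = 0.178869, fail to reject H0.


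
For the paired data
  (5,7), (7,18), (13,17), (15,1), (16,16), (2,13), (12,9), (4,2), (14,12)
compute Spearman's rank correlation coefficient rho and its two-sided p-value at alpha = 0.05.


Step 1: Rank x and y separately (midranks; no ties here).
rank(x): 5->3, 7->4, 13->6, 15->8, 16->9, 2->1, 12->5, 4->2, 14->7
rank(y): 7->3, 18->9, 17->8, 1->1, 16->7, 13->6, 9->4, 2->2, 12->5
Step 2: d_i = R_x(i) - R_y(i); compute d_i^2.
  (3-3)^2=0, (4-9)^2=25, (6-8)^2=4, (8-1)^2=49, (9-7)^2=4, (1-6)^2=25, (5-4)^2=1, (2-2)^2=0, (7-5)^2=4
sum(d^2) = 112.
Step 3: rho = 1 - 6*112 / (9*(9^2 - 1)) = 1 - 672/720 = 0.066667.
Step 4: Under H0, t = rho * sqrt((n-2)/(1-rho^2)) = 0.1768 ~ t(7).
Step 5: Two-sided p-value from the t-distribution with 7 df = 0.864690.
Step 6: alpha = 0.05. fail to reject H0.

rho = 0.0667, p = 0.864690, fail to reject H0 at alpha = 0.05.


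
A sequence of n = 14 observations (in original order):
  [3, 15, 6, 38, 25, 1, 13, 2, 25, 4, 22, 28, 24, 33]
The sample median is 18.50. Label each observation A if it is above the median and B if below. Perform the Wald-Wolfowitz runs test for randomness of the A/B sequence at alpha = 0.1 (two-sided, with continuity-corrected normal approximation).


Step 1: Compute median = 18.50; label A = above, B = below.
Labels in order: BBBAABBBABAAAA  (n_A = 7, n_B = 7)
Step 2: Count runs R = 6.
Step 3: Under H0 (random ordering), E[R] = 2*n_A*n_B/(n_A+n_B) + 1 = 2*7*7/14 + 1 = 8.0000.
        Var[R] = 2*n_A*n_B*(2*n_A*n_B - n_A - n_B) / ((n_A+n_B)^2 * (n_A+n_B-1)) = 8232/2548 = 3.2308.
        SD[R] = 1.7974.
Step 4: Continuity-corrected z = (R + 0.5 - E[R]) / SD[R] = (6 + 0.5 - 8.0000) / 1.7974 = -0.8345.
Step 5: Two-sided p-value via normal approximation = 2*(1 - Phi(|z|)) = 0.403986.
Step 6: alpha = 0.1. fail to reject H0.

R = 6, z = -0.8345, p = 0.403986, fail to reject H0.


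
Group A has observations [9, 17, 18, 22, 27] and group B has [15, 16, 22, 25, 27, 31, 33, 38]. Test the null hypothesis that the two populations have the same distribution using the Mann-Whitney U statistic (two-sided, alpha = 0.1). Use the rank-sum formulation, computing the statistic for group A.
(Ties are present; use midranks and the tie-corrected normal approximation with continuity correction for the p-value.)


Step 1: Combine and sort all 13 observations; assign midranks.
sorted (value, group): (9,X), (15,Y), (16,Y), (17,X), (18,X), (22,X), (22,Y), (25,Y), (27,X), (27,Y), (31,Y), (33,Y), (38,Y)
ranks: 9->1, 15->2, 16->3, 17->4, 18->5, 22->6.5, 22->6.5, 25->8, 27->9.5, 27->9.5, 31->11, 33->12, 38->13
Step 2: Rank sum for X: R1 = 1 + 4 + 5 + 6.5 + 9.5 = 26.
Step 3: U_X = R1 - n1(n1+1)/2 = 26 - 5*6/2 = 26 - 15 = 11.
       U_Y = n1*n2 - U_X = 40 - 11 = 29.
Step 4: Ties are present, so use the tie-corrected normal approximation (with continuity correction) for the p-value.
Step 5: p-value = 0.212139; compare to alpha = 0.1. fail to reject H0.

U_X = 11, p = 0.212139, fail to reject H0 at alpha = 0.1.


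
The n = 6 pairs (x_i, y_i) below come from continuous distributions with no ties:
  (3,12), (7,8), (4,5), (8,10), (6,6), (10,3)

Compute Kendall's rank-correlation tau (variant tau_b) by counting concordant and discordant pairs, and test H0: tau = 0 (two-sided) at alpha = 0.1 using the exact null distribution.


Step 1: Enumerate the 15 unordered pairs (i,j) with i<j and classify each by sign(x_j-x_i) * sign(y_j-y_i).
  (1,2):dx=+4,dy=-4->D; (1,3):dx=+1,dy=-7->D; (1,4):dx=+5,dy=-2->D; (1,5):dx=+3,dy=-6->D
  (1,6):dx=+7,dy=-9->D; (2,3):dx=-3,dy=-3->C; (2,4):dx=+1,dy=+2->C; (2,5):dx=-1,dy=-2->C
  (2,6):dx=+3,dy=-5->D; (3,4):dx=+4,dy=+5->C; (3,5):dx=+2,dy=+1->C; (3,6):dx=+6,dy=-2->D
  (4,5):dx=-2,dy=-4->C; (4,6):dx=+2,dy=-7->D; (5,6):dx=+4,dy=-3->D
Step 2: C = 6, D = 9, total pairs = 15.
Step 3: tau = (C - D)/(n(n-1)/2) = (6 - 9)/15 = -0.200000.
Step 4: Exact two-sided p-value (enumerate n! = 720 permutations of y under H0): p = 0.719444.
Step 5: alpha = 0.1. fail to reject H0.

tau_b = -0.2000 (C=6, D=9), p = 0.719444, fail to reject H0.


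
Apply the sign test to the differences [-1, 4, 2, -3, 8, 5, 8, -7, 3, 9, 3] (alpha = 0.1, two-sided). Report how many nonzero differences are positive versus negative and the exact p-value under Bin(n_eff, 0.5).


Step 1: Discard zero differences. Original n = 11; n_eff = number of nonzero differences = 11.
Nonzero differences (with sign): -1, +4, +2, -3, +8, +5, +8, -7, +3, +9, +3
Step 2: Count signs: positive = 8, negative = 3.
Step 3: Under H0: P(positive) = 0.5, so the number of positives S ~ Bin(11, 0.5).
Step 4: Two-sided exact p-value = sum of Bin(11,0.5) probabilities at or below the observed probability = 0.226562.
Step 5: alpha = 0.1. fail to reject H0.

n_eff = 11, pos = 8, neg = 3, p = 0.226562, fail to reject H0.


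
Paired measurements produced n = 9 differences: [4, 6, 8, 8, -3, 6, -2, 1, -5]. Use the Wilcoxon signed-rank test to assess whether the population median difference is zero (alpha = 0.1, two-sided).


Step 1: Drop any zero differences (none here) and take |d_i|.
|d| = [4, 6, 8, 8, 3, 6, 2, 1, 5]
Step 2: Midrank |d_i| (ties get averaged ranks).
ranks: |4|->4, |6|->6.5, |8|->8.5, |8|->8.5, |3|->3, |6|->6.5, |2|->2, |1|->1, |5|->5
Step 3: Attach original signs; sum ranks with positive sign and with negative sign.
W+ = 4 + 6.5 + 8.5 + 8.5 + 6.5 + 1 = 35
W- = 3 + 2 + 5 = 10
(Check: W+ + W- = 45 should equal n(n+1)/2 = 45.)
Step 4: Test statistic W = min(W+, W-) = 10.
Step 5: Ties in |d|, so use the tie-corrected normal approximation.
        E[W] = n(n+1)/4 = 9*10/4 = 22.5.
        Tie groups: |d|=6 (t=2), |d|=8 (t=2); sum(t^3 - t) = 12.
        Var[W] = n(n+1)(2n+1)/24 - sum(t^3-t)/48 = 1710/24 - 12/48 = 71.
        z = (W - E[W]) / sqrt(Var[W]) = (10 - 22.5) / 8.4261 = -1.4835.
        Two-sided p = 2*Phi(z) = 0.137948.
Step 6: alpha = 0.1. fail to reject H0.

W+ = 35, W- = 10, W = min = 10, p = 0.137948, fail to reject H0.


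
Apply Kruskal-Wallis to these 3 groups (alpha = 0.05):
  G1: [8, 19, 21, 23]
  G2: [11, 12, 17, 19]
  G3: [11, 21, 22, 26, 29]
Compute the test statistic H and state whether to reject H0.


Step 1: Combine all N = 13 observations and assign midranks.
sorted (value, group, rank): (8,G1,1), (11,G2,2.5), (11,G3,2.5), (12,G2,4), (17,G2,5), (19,G1,6.5), (19,G2,6.5), (21,G1,8.5), (21,G3,8.5), (22,G3,10), (23,G1,11), (26,G3,12), (29,G3,13)
Step 2: Sum ranks within each group.
R_1 = 27 (n_1 = 4)
R_2 = 18 (n_2 = 4)
R_3 = 46 (n_3 = 5)
Step 3: H = 12/(N(N+1)) * sum(R_i^2/n_i) - 3(N+1)
     = 12/(13*14) * (27^2/4 + 18^2/4 + 46^2/5) - 3*14
     = 0.065934 * 686.45 - 42
     = 3.260440.
Step 4: Ties present; correction factor C = 1 - 18/(13^3 - 13) = 0.991758. Corrected H = 3.260440 / 0.991758 = 3.287535.
Step 5: Under H0, H ~ chi^2(2); p-value = 0.193251.
Step 6: alpha = 0.05. fail to reject H0.

H = 3.2875, df = 2, p = 0.193251, fail to reject H0.


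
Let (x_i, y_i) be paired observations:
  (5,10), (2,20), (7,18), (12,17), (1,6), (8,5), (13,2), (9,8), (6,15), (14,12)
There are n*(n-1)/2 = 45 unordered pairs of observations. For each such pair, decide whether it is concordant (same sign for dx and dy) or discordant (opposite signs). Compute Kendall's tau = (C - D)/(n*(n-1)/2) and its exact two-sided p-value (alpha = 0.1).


Step 1: Enumerate the 45 unordered pairs (i,j) with i<j and classify each by sign(x_j-x_i) * sign(y_j-y_i).
  (1,2):dx=-3,dy=+10->D; (1,3):dx=+2,dy=+8->C; (1,4):dx=+7,dy=+7->C; (1,5):dx=-4,dy=-4->C
  (1,6):dx=+3,dy=-5->D; (1,7):dx=+8,dy=-8->D; (1,8):dx=+4,dy=-2->D; (1,9):dx=+1,dy=+5->C
  (1,10):dx=+9,dy=+2->C; (2,3):dx=+5,dy=-2->D; (2,4):dx=+10,dy=-3->D; (2,5):dx=-1,dy=-14->C
  (2,6):dx=+6,dy=-15->D; (2,7):dx=+11,dy=-18->D; (2,8):dx=+7,dy=-12->D; (2,9):dx=+4,dy=-5->D
  (2,10):dx=+12,dy=-8->D; (3,4):dx=+5,dy=-1->D; (3,5):dx=-6,dy=-12->C; (3,6):dx=+1,dy=-13->D
  (3,7):dx=+6,dy=-16->D; (3,8):dx=+2,dy=-10->D; (3,9):dx=-1,dy=-3->C; (3,10):dx=+7,dy=-6->D
  (4,5):dx=-11,dy=-11->C; (4,6):dx=-4,dy=-12->C; (4,7):dx=+1,dy=-15->D; (4,8):dx=-3,dy=-9->C
  (4,9):dx=-6,dy=-2->C; (4,10):dx=+2,dy=-5->D; (5,6):dx=+7,dy=-1->D; (5,7):dx=+12,dy=-4->D
  (5,8):dx=+8,dy=+2->C; (5,9):dx=+5,dy=+9->C; (5,10):dx=+13,dy=+6->C; (6,7):dx=+5,dy=-3->D
  (6,8):dx=+1,dy=+3->C; (6,9):dx=-2,dy=+10->D; (6,10):dx=+6,dy=+7->C; (7,8):dx=-4,dy=+6->D
  (7,9):dx=-7,dy=+13->D; (7,10):dx=+1,dy=+10->C; (8,9):dx=-3,dy=+7->D; (8,10):dx=+5,dy=+4->C
  (9,10):dx=+8,dy=-3->D
Step 2: C = 19, D = 26, total pairs = 45.
Step 3: tau = (C - D)/(n(n-1)/2) = (19 - 26)/45 = -0.155556.
Step 4: Exact two-sided p-value (enumerate n! = 3628800 permutations of y under H0): p = 0.600654.
Step 5: alpha = 0.1. fail to reject H0.

tau_b = -0.1556 (C=19, D=26), p = 0.600654, fail to reject H0.


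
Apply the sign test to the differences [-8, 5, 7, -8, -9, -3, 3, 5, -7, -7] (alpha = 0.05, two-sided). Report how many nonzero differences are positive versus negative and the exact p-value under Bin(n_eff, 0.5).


Step 1: Discard zero differences. Original n = 10; n_eff = number of nonzero differences = 10.
Nonzero differences (with sign): -8, +5, +7, -8, -9, -3, +3, +5, -7, -7
Step 2: Count signs: positive = 4, negative = 6.
Step 3: Under H0: P(positive) = 0.5, so the number of positives S ~ Bin(10, 0.5).
Step 4: Two-sided exact p-value = sum of Bin(10,0.5) probabilities at or below the observed probability = 0.753906.
Step 5: alpha = 0.05. fail to reject H0.

n_eff = 10, pos = 4, neg = 6, p = 0.753906, fail to reject H0.


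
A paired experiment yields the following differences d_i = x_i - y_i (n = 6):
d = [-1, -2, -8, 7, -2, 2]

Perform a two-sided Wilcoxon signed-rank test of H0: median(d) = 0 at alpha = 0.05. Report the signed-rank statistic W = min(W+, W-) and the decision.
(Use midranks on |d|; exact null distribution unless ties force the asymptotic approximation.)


Step 1: Drop any zero differences (none here) and take |d_i|.
|d| = [1, 2, 8, 7, 2, 2]
Step 2: Midrank |d_i| (ties get averaged ranks).
ranks: |1|->1, |2|->3, |8|->6, |7|->5, |2|->3, |2|->3
Step 3: Attach original signs; sum ranks with positive sign and with negative sign.
W+ = 5 + 3 = 8
W- = 1 + 3 + 6 + 3 = 13
(Check: W+ + W- = 21 should equal n(n+1)/2 = 21.)
Step 4: Test statistic W = min(W+, W-) = 8.
Step 5: Ties in |d|, so use the tie-corrected normal approximation.
        E[W] = n(n+1)/4 = 6*7/4 = 10.5.
        Tie groups: |d|=2 (t=3); sum(t^3 - t) = 24.
        Var[W] = n(n+1)(2n+1)/24 - sum(t^3-t)/48 = 546/24 - 24/48 = 22.25.
        z = (W - E[W]) / sqrt(Var[W]) = (8 - 10.5) / 4.7170 = -0.5300.
        Two-sided p = 2*Phi(z) = 0.596113.
Step 6: alpha = 0.05. fail to reject H0.

W+ = 8, W- = 13, W = min = 8, p = 0.596113, fail to reject H0.


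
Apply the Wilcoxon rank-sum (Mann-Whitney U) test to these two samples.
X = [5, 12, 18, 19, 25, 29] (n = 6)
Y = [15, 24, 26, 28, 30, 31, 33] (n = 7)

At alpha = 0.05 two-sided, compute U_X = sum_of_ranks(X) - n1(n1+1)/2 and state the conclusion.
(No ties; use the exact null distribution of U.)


Step 1: Combine and sort all 13 observations; assign midranks.
sorted (value, group): (5,X), (12,X), (15,Y), (18,X), (19,X), (24,Y), (25,X), (26,Y), (28,Y), (29,X), (30,Y), (31,Y), (33,Y)
ranks: 5->1, 12->2, 15->3, 18->4, 19->5, 24->6, 25->7, 26->8, 28->9, 29->10, 30->11, 31->12, 33->13
Step 2: Rank sum for X: R1 = 1 + 2 + 4 + 5 + 7 + 10 = 29.
Step 3: U_X = R1 - n1(n1+1)/2 = 29 - 6*7/2 = 29 - 21 = 8.
       U_Y = n1*n2 - U_X = 42 - 8 = 34.
Step 4: No ties, so the exact null distribution of U (based on enumerating the C(13,6) = 1716 equally likely rank assignments) gives the two-sided p-value.
Step 5: p-value = 0.073427; compare to alpha = 0.05. fail to reject H0.

U_X = 8, p = 0.073427, fail to reject H0 at alpha = 0.05.


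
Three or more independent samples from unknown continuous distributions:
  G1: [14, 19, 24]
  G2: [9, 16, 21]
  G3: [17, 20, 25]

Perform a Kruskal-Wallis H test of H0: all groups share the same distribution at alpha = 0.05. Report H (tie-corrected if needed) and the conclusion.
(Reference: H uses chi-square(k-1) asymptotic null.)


Step 1: Combine all N = 9 observations and assign midranks.
sorted (value, group, rank): (9,G2,1), (14,G1,2), (16,G2,3), (17,G3,4), (19,G1,5), (20,G3,6), (21,G2,7), (24,G1,8), (25,G3,9)
Step 2: Sum ranks within each group.
R_1 = 15 (n_1 = 3)
R_2 = 11 (n_2 = 3)
R_3 = 19 (n_3 = 3)
Step 3: H = 12/(N(N+1)) * sum(R_i^2/n_i) - 3(N+1)
     = 12/(9*10) * (15^2/3 + 11^2/3 + 19^2/3) - 3*10
     = 0.133333 * 235.667 - 30
     = 1.422222.
Step 4: No ties, so H is used without correction.
Step 5: Under H0, H ~ chi^2(2); p-value = 0.491098.
Step 6: alpha = 0.05. fail to reject H0.

H = 1.4222, df = 2, p = 0.491098, fail to reject H0.


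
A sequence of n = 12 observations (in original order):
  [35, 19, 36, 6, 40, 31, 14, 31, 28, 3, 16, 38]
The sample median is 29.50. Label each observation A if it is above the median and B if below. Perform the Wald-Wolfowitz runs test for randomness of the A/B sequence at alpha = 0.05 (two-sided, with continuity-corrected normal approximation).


Step 1: Compute median = 29.50; label A = above, B = below.
Labels in order: ABABAABABBBA  (n_A = 6, n_B = 6)
Step 2: Count runs R = 9.
Step 3: Under H0 (random ordering), E[R] = 2*n_A*n_B/(n_A+n_B) + 1 = 2*6*6/12 + 1 = 7.0000.
        Var[R] = 2*n_A*n_B*(2*n_A*n_B - n_A - n_B) / ((n_A+n_B)^2 * (n_A+n_B-1)) = 4320/1584 = 2.7273.
        SD[R] = 1.6514.
Step 4: Continuity-corrected z = (R - 0.5 - E[R]) / SD[R] = (9 - 0.5 - 7.0000) / 1.6514 = 0.9083.
Step 5: Two-sided p-value via normal approximation = 2*(1 - Phi(|z|)) = 0.363722.
Step 6: alpha = 0.05. fail to reject H0.

R = 9, z = 0.9083, p = 0.363722, fail to reject H0.


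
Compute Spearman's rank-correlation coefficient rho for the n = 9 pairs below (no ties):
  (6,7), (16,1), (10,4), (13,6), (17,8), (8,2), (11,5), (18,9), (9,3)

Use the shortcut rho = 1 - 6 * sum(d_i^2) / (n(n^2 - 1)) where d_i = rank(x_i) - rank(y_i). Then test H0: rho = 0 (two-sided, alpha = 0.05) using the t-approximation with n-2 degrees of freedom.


Step 1: Rank x and y separately (midranks; no ties here).
rank(x): 6->1, 16->7, 10->4, 13->6, 17->8, 8->2, 11->5, 18->9, 9->3
rank(y): 7->7, 1->1, 4->4, 6->6, 8->8, 2->2, 5->5, 9->9, 3->3
Step 2: d_i = R_x(i) - R_y(i); compute d_i^2.
  (1-7)^2=36, (7-1)^2=36, (4-4)^2=0, (6-6)^2=0, (8-8)^2=0, (2-2)^2=0, (5-5)^2=0, (9-9)^2=0, (3-3)^2=0
sum(d^2) = 72.
Step 3: rho = 1 - 6*72 / (9*(9^2 - 1)) = 1 - 432/720 = 0.400000.
Step 4: Under H0, t = rho * sqrt((n-2)/(1-rho^2)) = 1.1547 ~ t(7).
Step 5: Two-sided p-value from the t-distribution with 7 df = 0.286105.
Step 6: alpha = 0.05. fail to reject H0.

rho = 0.4000, p = 0.286105, fail to reject H0 at alpha = 0.05.


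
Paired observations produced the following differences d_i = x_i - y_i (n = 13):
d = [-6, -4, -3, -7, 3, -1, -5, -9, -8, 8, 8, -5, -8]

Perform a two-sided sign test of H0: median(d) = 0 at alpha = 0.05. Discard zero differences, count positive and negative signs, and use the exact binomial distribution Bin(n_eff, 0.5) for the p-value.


Step 1: Discard zero differences. Original n = 13; n_eff = number of nonzero differences = 13.
Nonzero differences (with sign): -6, -4, -3, -7, +3, -1, -5, -9, -8, +8, +8, -5, -8
Step 2: Count signs: positive = 3, negative = 10.
Step 3: Under H0: P(positive) = 0.5, so the number of positives S ~ Bin(13, 0.5).
Step 4: Two-sided exact p-value = sum of Bin(13,0.5) probabilities at or below the observed probability = 0.092285.
Step 5: alpha = 0.05. fail to reject H0.

n_eff = 13, pos = 3, neg = 10, p = 0.092285, fail to reject H0.


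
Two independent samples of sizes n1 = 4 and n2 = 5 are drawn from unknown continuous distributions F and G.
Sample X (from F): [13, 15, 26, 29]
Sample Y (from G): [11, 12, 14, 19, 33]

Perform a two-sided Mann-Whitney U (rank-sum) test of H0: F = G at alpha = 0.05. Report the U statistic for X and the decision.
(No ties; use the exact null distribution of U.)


Step 1: Combine and sort all 9 observations; assign midranks.
sorted (value, group): (11,Y), (12,Y), (13,X), (14,Y), (15,X), (19,Y), (26,X), (29,X), (33,Y)
ranks: 11->1, 12->2, 13->3, 14->4, 15->5, 19->6, 26->7, 29->8, 33->9
Step 2: Rank sum for X: R1 = 3 + 5 + 7 + 8 = 23.
Step 3: U_X = R1 - n1(n1+1)/2 = 23 - 4*5/2 = 23 - 10 = 13.
       U_Y = n1*n2 - U_X = 20 - 13 = 7.
Step 4: No ties, so the exact null distribution of U (based on enumerating the C(9,4) = 126 equally likely rank assignments) gives the two-sided p-value.
Step 5: p-value = 0.555556; compare to alpha = 0.05. fail to reject H0.

U_X = 13, p = 0.555556, fail to reject H0 at alpha = 0.05.
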